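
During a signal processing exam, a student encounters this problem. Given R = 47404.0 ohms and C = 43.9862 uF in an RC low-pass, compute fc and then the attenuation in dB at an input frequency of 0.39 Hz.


Step 1 — cutoff frequency:
fc = 1 / (2*pi*R*C)
C = 43.9862 uF = 4.39862e-05 F
fc = 1 / (2*pi*47404.0*4.39862e-05)
   = 0.0763288 Hz

Step 2 — magnitude at f = 0.39 Hz:
|H(f)| = 1 / sqrt(1 + (f/fc)^2)
f/fc = 0.39 / 0.0763288 = 5.109474
|H| = 1 / sqrt(1 + 26.106725) = 0.1920709
|H|_dB = 20*log10(0.1920709) = -14.33 dB

fc = 0.0763288 Hz; |H(0.39 Hz)| = -14.33 dB


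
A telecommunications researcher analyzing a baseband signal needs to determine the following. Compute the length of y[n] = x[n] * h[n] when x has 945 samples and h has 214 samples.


Linear convolution output length:
L = N + M - 1
  = 945 + 214 - 1
  = 1158 samples

1158


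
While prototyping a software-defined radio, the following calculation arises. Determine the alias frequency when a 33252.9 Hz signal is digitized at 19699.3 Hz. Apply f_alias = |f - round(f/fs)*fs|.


Compute the nearest integer multiple of fs to the signal:
n = round(33252.9 / 19699.3) = 2
f_alias = |33252.9 - 2 * 19699.3|
        = |33252.9 - 39398.6|
        = 6145.7 Hz

6145.7


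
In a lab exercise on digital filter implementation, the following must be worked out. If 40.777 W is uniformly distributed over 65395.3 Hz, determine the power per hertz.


Power spectral density:
PSD = P / BW
    = 40.777 / 65395.3
    = 0.00062355 W/Hz

0.00062355 W/Hz


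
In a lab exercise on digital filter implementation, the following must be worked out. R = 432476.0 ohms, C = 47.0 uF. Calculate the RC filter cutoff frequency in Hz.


Cutoff frequency of a first-order RC filter:
fc = 1 / (2 * pi * R * C)
C = 47.0 uF = 4.7e-05 F
fc = 1 / (2 * pi * 432476.0 * 4.7e-05)
   = 1 / 127.71436189867
   = 0.00783 Hz

0.00783 Hz


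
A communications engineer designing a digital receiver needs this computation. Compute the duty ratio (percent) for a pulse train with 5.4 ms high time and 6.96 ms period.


Duty cycle as a percentage:
DC = (t_on / T) * 100
   = (5.4 / 6.96) * 100
   = 0.775862 * 100
   = 77.59 %

77.59 %


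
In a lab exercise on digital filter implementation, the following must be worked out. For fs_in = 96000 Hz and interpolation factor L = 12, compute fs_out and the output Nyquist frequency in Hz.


Step 1 — output sample rate after interpolation by L:
fs_out = L * fs_in = 12 * 96000 = 1152000 Hz

Step 2 — Nyquist frequency of the output stream:
f_Nyq = fs_out / 2 = 1152000 / 2 = 576000.0 Hz

fs_out = 1152000 Hz; f_Nyquist = 576000.0 Hz


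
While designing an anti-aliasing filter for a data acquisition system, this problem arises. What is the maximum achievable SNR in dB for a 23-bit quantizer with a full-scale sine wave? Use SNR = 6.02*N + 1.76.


Theoretical SNR for a full-scale sinusoid:
SNR = 6.02 * N + 1.76
    = 6.02 * 23 + 1.76
    = 138.46 + 1.76
    = 140.22 dB

140.22 dB


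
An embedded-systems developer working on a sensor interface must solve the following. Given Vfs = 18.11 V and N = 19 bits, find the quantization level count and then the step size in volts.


Step 1 — number of quantization levels:
L = 2^N = 2^19 = 524288

Step 2 — LSB step size:
delta = Vfs / L
      = 18.11 / 524288
      = 3.454e-05 V

Levels = 524288; step size = 3.454e-05 V


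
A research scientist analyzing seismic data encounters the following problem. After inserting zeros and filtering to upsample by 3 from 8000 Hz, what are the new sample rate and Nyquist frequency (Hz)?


Step 1 — output sample rate after interpolation by L:
fs_out = L * fs_in = 3 * 8000 = 24000 Hz

Step 2 — Nyquist frequency of the output stream:
f_Nyq = fs_out / 2 = 24000 / 2 = 12000.0 Hz

fs_out = 24000 Hz; f_Nyquist = 12000.0 Hz


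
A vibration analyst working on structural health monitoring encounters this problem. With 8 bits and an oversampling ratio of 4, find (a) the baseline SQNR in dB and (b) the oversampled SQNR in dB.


Step 1 — baseline SQNR at Nyquist:
SQNR_base = 6.02*N + 1.76
          = 6.02*8 + 1.76
          = 49.92 dB

Step 2 — oversampling processing gain:
G = 10*log10(OSR) = 10*log10(4) = 6.02 dB

Step 3 — total:
SQNR_total = 49.92 + 6.02 = 55.94 dB

Base SQNR = 49.92 dB; oversampled SQNR = 55.94 dB


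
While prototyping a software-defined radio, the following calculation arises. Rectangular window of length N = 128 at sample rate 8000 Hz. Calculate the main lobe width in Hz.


Main lobe width for a rectangular window:
Width = 2 * fs / N
      = 2 * 8000 / 128
      = 16000 / 128
      = 125.0 Hz

125.0 Hz


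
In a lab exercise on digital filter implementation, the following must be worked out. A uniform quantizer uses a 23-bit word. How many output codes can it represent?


Number of quantization levels = 2^N
= 2^23
= 8388608

8388608


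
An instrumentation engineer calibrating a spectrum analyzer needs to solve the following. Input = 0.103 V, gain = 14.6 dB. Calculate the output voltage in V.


Output voltage from dB gain:
V_out = V_in * 10^(gain_dB / 20)
      = 0.103 * 10^(14.6 / 20)
      = 0.103 * 5.370318
      = 0.5531 V

0.5531 V


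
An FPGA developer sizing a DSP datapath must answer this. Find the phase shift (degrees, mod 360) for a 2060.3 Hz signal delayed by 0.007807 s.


Phase shift from frequency and time delay:
phi = 360 * f * t_delay
    = 360 * 2060.3 * 0.007807
    = 5790.51 degrees
    mod 360 = 30.51 degrees

30.51 degrees


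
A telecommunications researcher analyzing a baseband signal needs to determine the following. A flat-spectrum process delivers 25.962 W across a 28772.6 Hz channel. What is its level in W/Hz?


Power spectral density:
PSD = P / BW
    = 25.962 / 28772.6
    = 0.00090232 W/Hz

0.00090232 W/Hz


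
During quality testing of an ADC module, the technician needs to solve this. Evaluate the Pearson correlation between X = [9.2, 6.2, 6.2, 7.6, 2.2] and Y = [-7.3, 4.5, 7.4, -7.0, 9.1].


Pearson correlation coefficient (population):
r = cov(X,Y) / (std(X) * std(Y))
Mean X = 6.28, Mean Y = 1.34
Cov(X,Y) = -13.7272
Std(X) = 2.32069, Std(Y) = 7.087059
r = -0.8346

-0.8346


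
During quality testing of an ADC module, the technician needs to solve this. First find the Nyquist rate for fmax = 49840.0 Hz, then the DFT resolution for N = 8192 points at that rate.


Step 1 — Nyquist sampling rate:
fs = 2 * fmax = 2 * 49840.0 = 99680.0 Hz

Step 2 — DFT bin spacing:
df = fs / N = 99680.0 / 8192 = 12.168 Hz

12.168 Hz


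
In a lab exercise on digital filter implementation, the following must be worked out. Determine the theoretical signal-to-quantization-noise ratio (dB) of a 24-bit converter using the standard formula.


Theoretical SNR for a full-scale sinusoid:
SNR = 6.02 * N + 1.76
    = 6.02 * 24 + 1.76
    = 144.48 + 1.76
    = 146.24 dB

146.24 dB


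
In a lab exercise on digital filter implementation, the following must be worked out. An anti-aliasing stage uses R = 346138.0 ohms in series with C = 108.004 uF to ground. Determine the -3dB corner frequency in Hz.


Cutoff frequency of a first-order RC filter:
fc = 1 / (2 * pi * R * C)
C = 108.004 uF = 0.000108004 F
fc = 1 / (2 * pi * 346138.0 * 0.000108004)
   = 1 / 234.89241254929
   = 0.004257 Hz

0.004257 Hz


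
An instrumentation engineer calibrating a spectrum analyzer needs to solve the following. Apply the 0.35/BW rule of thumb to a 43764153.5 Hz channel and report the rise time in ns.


Rise time from bandwidth relationship:
tr = 0.35 / BW
   = 0.35 / 43764153.5
   = 7.997412768e-09 s
   = 7.9974 ns

7.9974 ns


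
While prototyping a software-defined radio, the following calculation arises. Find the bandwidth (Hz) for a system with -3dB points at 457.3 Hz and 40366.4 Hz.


Bandwidth is the difference of -3dB frequencies:
BW = f_high - f_low
   = 40366.4 - 457.3
   = 39909.1 Hz

39909.1 Hz


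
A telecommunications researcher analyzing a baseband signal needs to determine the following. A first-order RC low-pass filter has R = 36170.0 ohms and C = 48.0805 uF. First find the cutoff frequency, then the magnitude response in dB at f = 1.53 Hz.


Step 1 — cutoff frequency:
fc = 1 / (2*pi*R*C)
C = 48.0805 uF = 4.80805e-05 F
fc = 1 / (2*pi*36170.0*4.80805e-05)
   = 0.0915172 Hz

Step 2 — magnitude at f = 1.53 Hz:
|H(f)| = 1 / sqrt(1 + (f/fc)^2)
f/fc = 1.53 / 0.0915172 = 16.718169
|H| = 1 / sqrt(1 + 279.497175) = 0.0597084
|H|_dB = 20*log10(0.0597084) = -24.48 dB

fc = 0.0915172 Hz; |H(1.53 Hz)| = -24.48 dB


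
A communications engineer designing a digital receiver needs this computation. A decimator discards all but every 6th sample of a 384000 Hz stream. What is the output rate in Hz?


Decimation reduces the sample rate:
fs_out = fs_in / M
       = 384000 / 6
       = 64000.0 Hz

64000.0 Hz


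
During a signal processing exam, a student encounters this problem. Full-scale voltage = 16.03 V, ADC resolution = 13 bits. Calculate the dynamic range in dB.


Dynamic range from full-scale to LSB:
V_min = V_max / 2^bits = 16.03 / 2^13
DR = 20 * log10(V_max / V_min)
   = 20 * log10(2^13)
   = 20 * 13 * log10(2)
   = 78.27 dB

78.27 dB


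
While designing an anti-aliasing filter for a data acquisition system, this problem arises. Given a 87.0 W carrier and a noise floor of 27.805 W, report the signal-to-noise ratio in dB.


SNR in decibels:
SNR = 10 * log10(Ps / Pn)
    = 10 * log10(87.0 / 27.805)
    = 10 * log10(3.1289)
    = 10 * 0.4954
    = 4.95 dB

4.95 dB


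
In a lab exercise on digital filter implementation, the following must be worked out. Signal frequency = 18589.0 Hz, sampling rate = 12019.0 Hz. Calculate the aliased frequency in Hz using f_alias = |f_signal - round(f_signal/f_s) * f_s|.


Compute the nearest integer multiple of fs to the signal:
n = round(18589.0 / 12019.0) = 2
f_alias = |18589.0 - 2 * 12019.0|
        = |18589.0 - 24038.0|
        = 5449.0 Hz

5449.0


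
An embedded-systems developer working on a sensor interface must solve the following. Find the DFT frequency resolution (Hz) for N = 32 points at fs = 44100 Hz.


DFT frequency resolution:
df = fs / N
   = 44100 / 32
   = 1378.125 Hz

1378.125 Hz


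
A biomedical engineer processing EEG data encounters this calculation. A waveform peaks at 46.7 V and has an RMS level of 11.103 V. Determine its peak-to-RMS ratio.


Crest factor is the ratio of peak to RMS:
CF = V_peak / V_rms
   = 46.7 / 11.103
   = 4.2061

4.2061


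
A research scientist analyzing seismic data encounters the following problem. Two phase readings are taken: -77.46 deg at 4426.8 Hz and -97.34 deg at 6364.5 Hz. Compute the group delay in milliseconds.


Group delay from phase difference:
tau = -d(phi)/d(omega)
d(phi) = -19.88 deg = -0.346971 rad
d(omega) = 2*pi*(6364.5 - 4426.8) = 12174.9282 rad/s
tau = -(-0.346971) / 12174.9282
    = 0.0285 ms

0.0285 ms


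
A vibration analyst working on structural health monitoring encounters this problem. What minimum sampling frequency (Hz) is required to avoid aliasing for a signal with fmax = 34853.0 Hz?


The Nyquist rate is twice the maximum frequency component.
fs_min = 2 * fmax
      = 2 * 34853.0
      = 69706.0 Hz

69706.0


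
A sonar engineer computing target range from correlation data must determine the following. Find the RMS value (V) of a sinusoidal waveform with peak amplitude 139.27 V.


RMS voltage for a sinusoidal waveform:
V_rms = V_peak / sqrt(2)
      = 139.27 / 1.414214
      = 98.479 V

98.479 V


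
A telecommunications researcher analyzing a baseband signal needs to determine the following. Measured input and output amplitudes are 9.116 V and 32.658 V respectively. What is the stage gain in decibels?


Voltage gain in dB:
G = 20 * log10(Vout / Vin)
  = 20 * log10(32.658 / 9.116)
  = 20 * log10(3.582492)
  = 20 * 0.554185
  = 11.08 dB

11.08 dB


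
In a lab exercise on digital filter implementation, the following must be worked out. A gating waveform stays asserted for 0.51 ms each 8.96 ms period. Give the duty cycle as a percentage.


Duty cycle as a percentage:
DC = (t_on / T) * 100
   = (0.51 / 8.96) * 100
   = 0.05692 * 100
   = 5.69 %

5.69 %


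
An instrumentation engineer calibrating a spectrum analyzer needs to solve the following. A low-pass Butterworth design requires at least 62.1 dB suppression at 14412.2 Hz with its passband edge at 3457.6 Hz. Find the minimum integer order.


Butterworth filter order formula:
n = log10(10^(A/10) - 1) / (2 * log10(f_stop/f_pass))
10^(62.1/10) - 1 = 1621809.0974
f_stop/f_pass = 14412.2 / 3457.6 = 4.1683
n = 5.0084 -> ceil = 6

6


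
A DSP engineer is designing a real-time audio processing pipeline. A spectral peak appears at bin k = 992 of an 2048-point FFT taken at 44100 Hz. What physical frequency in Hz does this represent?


Frequency of DFT bin k:
f_k = k * fs / N
    = 992 * 44100 / 2048
    = 43747200 / 2048
    = 21360.938 Hz

21360.938 Hz


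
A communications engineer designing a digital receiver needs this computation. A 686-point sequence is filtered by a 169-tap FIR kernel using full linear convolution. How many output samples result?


Linear convolution output length:
L = N + M - 1
  = 686 + 169 - 1
  = 854 samples

854


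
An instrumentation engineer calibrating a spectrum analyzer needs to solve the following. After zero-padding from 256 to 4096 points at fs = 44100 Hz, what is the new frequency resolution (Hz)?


Frequency resolution after zero-padding:
N_padded = 256 * 16 = 4096
df = fs / N_padded
   = 44100 / 4096
   = 10.7666 Hz

10.7666 Hz


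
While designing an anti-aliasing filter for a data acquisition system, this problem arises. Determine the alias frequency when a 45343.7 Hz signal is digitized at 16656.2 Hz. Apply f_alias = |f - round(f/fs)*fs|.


Compute the nearest integer multiple of fs to the signal:
n = round(45343.7 / 16656.2) = 3
f_alias = |45343.7 - 3 * 16656.2|
        = |45343.7 - 49968.6|
        = 4624.9 Hz

4624.9


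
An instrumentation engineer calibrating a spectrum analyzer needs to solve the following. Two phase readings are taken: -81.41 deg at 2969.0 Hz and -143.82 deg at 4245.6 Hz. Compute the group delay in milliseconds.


Group delay from phase difference:
tau = -d(phi)/d(omega)
d(phi) = -62.41 deg = -1.08926 rad
d(omega) = 2*pi*(4245.6 - 2969.0) = 8021.1144 rad/s
tau = -(-1.08926) / 8021.1144
    = 0.1358 ms

0.1358 ms


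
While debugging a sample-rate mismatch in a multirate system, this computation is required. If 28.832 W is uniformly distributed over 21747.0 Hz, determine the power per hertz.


Power spectral density:
PSD = P / BW
    = 28.832 / 21747.0
    = 0.00132579 W/Hz

0.00132579 W/Hz


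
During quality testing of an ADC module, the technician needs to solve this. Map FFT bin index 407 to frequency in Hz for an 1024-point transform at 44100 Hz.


Frequency of DFT bin k:
f_k = k * fs / N
    = 407 * 44100 / 1024
    = 17948700 / 1024
    = 17528.027 Hz

17528.027 Hz


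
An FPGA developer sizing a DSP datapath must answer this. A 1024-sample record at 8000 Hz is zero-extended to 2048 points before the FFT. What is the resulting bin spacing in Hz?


Frequency resolution after zero-padding:
N_padded = 1024 * 2 = 2048
df = fs / N_padded
   = 8000 / 2048
   = 3.9062 Hz

3.9062 Hz


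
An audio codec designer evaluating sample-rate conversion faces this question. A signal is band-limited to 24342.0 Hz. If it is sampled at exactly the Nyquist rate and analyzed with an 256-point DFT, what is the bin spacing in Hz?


Step 1 — Nyquist sampling rate:
fs = 2 * fmax = 2 * 24342.0 = 48684.0 Hz

Step 2 — DFT bin spacing:
df = fs / N = 48684.0 / 256 = 190.1719 Hz

190.1719 Hz


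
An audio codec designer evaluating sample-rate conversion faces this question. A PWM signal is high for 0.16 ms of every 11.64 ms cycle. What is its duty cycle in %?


Duty cycle as a percentage:
DC = (t_on / T) * 100
   = (0.16 / 11.64) * 100
   = 0.013746 * 100
   = 1.37 %

1.37 %


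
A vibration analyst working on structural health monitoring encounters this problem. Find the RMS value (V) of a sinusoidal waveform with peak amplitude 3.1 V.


RMS voltage for a sinusoidal waveform:
V_rms = V_peak / sqrt(2)
      = 3.1 / 1.414214
      = 2.192 V

2.192 V


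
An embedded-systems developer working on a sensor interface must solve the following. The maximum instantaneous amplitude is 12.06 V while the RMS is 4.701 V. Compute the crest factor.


Crest factor is the ratio of peak to RMS:
CF = V_peak / V_rms
   = 12.06 / 4.701
   = 2.5654

2.5654


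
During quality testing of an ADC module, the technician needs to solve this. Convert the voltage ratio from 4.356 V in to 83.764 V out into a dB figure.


Voltage gain in dB:
G = 20 * log10(Vout / Vin)
  = 20 * log10(83.764 / 4.356)
  = 20 * log10(19.229568)
  = 20 * 1.28397
  = 25.68 dB

25.68 dB


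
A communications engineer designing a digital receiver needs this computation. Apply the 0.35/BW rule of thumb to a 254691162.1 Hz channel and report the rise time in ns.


Rise time from bandwidth relationship:
tr = 0.35 / BW
   = 0.35 / 254691162.1
   = 1.374213369e-09 s
   = 1.3742 ns

1.3742 ns


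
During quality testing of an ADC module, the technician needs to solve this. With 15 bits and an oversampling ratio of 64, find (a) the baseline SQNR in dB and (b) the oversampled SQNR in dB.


Step 1 — baseline SQNR at Nyquist:
SQNR_base = 6.02*N + 1.76
          = 6.02*15 + 1.76
          = 92.06 dB

Step 2 — oversampling processing gain:
G = 10*log10(OSR) = 10*log10(64) = 18.06 dB

Step 3 — total:
SQNR_total = 92.06 + 18.06 = 110.12 dB

Base SQNR = 92.06 dB; oversampled SQNR = 110.12 dB


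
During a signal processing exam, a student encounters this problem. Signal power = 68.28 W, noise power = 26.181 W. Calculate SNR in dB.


SNR in decibels:
SNR = 10 * log10(Ps / Pn)
    = 10 * log10(68.28 / 26.181)
    = 10 * log10(2.608)
    = 10 * 0.4163
    = 4.16 dB

4.16 dB


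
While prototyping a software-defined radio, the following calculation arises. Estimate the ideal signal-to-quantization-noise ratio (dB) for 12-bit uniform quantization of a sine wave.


Theoretical SNR for a full-scale sinusoid:
SNR = 6.02 * N + 1.76
    = 6.02 * 12 + 1.76
    = 72.24 + 1.76
    = 74.0 dB

74.0 dB


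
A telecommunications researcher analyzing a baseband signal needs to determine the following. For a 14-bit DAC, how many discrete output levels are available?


Number of quantization levels = 2^N
= 2^14
= 16384

16384


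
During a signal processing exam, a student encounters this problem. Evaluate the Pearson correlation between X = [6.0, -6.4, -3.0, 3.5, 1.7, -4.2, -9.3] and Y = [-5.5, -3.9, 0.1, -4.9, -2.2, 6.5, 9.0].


Pearson correlation coefficient (population):
r = cov(X,Y) / (std(X) * std(Y))
Mean X = -1.6714, Mean Y = -0.1286
Cov(X,Y) = -20.247755
Std(X) = 5.150233, Std(Y) = 5.311097
r = -0.7402

-0.7402


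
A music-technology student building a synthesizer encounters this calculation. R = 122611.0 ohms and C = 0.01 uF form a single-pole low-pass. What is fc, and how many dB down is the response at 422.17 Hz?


Step 1 — cutoff frequency:
fc = 1 / (2*pi*R*C)
C = 0.01 uF = 1e-08 F
fc = 1 / (2*pi*122611.0*1e-08)
   = 129.805 Hz

Step 2 — magnitude at f = 422.17 Hz:
|H(f)| = 1 / sqrt(1 + (f/fc)^2)
f/fc = 422.17 / 129.805 = 3.25234
|H| = 1 / sqrt(1 + 10.577715) = 0.2938925
|H|_dB = 20*log10(0.2938925) = -10.64 dB

fc = 129.805 Hz; |H(422.17 Hz)| = -10.64 dB


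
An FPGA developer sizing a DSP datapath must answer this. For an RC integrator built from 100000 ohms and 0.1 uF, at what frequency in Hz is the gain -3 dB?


Cutoff frequency of a first-order RC filter:
fc = 1 / (2 * pi * R * C)
C = 0.1 uF = 1e-07 F
fc = 1 / (2 * pi * 100000 * 1e-07)
   = 1 / 0.062831853071796
   = 15.915494 Hz

15.915494 Hz


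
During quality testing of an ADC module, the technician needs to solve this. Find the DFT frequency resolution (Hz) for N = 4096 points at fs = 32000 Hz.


DFT frequency resolution:
df = fs / N
   = 32000 / 4096
   = 7.8125 Hz

7.8125 Hz


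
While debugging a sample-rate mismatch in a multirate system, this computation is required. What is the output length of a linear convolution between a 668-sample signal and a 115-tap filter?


Linear convolution output length:
L = N + M - 1
  = 668 + 115 - 1
  = 782 samples

782


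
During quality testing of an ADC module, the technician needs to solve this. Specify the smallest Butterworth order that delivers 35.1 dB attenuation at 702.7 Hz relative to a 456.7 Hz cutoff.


Butterworth filter order formula:
n = log10(10^(A/10) - 1) / (2 * log10(f_stop/f_pass))
10^(35.1/10) - 1 = 3234.9366
f_stop/f_pass = 702.7 / 456.7 = 1.5386
n = 9.3777 -> ceil = 10

10


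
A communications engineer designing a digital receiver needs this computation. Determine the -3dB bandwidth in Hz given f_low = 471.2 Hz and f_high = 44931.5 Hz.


Bandwidth is the difference of -3dB frequencies:
BW = f_high - f_low
   = 44931.5 - 471.2
   = 44460.3 Hz

44460.3 Hz


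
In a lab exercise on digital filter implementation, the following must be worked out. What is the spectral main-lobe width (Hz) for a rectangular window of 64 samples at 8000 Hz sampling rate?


Main lobe width for a rectangular window:
Width = 2 * fs / N
      = 2 * 8000 / 64
      = 16000 / 64
      = 250.0 Hz

250.0 Hz


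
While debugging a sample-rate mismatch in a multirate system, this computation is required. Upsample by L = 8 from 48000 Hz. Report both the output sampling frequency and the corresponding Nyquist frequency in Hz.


Step 1 — output sample rate after interpolation by L:
fs_out = L * fs_in = 8 * 48000 = 384000 Hz

Step 2 — Nyquist frequency of the output stream:
f_Nyq = fs_out / 2 = 384000 / 2 = 192000.0 Hz

fs_out = 384000 Hz; f_Nyquist = 192000.0 Hz


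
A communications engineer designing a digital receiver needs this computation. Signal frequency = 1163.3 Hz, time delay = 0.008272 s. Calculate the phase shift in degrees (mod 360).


Phase shift from frequency and time delay:
phi = 360 * f * t_delay
    = 360 * 1163.3 * 0.008272
    = 3464.21 degrees
    mod 360 = 224.21 degrees

224.21 degrees


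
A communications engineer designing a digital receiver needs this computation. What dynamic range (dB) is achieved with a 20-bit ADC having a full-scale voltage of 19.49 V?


Dynamic range from full-scale to LSB:
V_min = V_max / 2^bits = 19.49 / 2^20
DR = 20 * log10(V_max / V_min)
   = 20 * log10(2^20)
   = 20 * 20 * log10(2)
   = 120.41 dB

120.41 dB


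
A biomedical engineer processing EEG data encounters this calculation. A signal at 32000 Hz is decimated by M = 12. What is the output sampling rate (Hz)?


Decimation reduces the sample rate:
fs_out = fs_in / M
       = 32000 / 12
       = 2666.6667 Hz

2666.6667 Hz


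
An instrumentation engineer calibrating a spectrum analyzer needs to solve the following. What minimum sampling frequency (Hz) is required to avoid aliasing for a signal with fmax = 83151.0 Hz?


The Nyquist rate is twice the maximum frequency component.
fs_min = 2 * fmax
      = 2 * 83151.0
      = 166302.0 Hz

166302.0


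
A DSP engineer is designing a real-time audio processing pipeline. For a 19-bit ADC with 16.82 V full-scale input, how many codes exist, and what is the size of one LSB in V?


Step 1 — number of quantization levels:
L = 2^N = 2^19 = 524288

Step 2 — LSB step size:
delta = Vfs / L
      = 16.82 / 524288
      = 3.208e-05 V

Levels = 524288; step size = 3.208e-05 V


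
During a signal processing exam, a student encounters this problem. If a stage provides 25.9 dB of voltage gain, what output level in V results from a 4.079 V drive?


Output voltage from dB gain:
V_out = V_in * 10^(gain_dB / 20)
      = 4.079 * 10^(25.9 / 20)
      = 4.079 * 19.724227
      = 80.4551 V

80.4551 V


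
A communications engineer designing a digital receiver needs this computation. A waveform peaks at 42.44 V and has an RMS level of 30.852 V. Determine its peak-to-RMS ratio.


Crest factor is the ratio of peak to RMS:
CF = V_peak / V_rms
   = 42.44 / 30.852
   = 1.3756

1.3756


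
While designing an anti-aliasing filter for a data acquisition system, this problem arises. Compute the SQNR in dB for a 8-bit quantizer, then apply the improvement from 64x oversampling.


Step 1 — baseline SQNR at Nyquist:
SQNR_base = 6.02*N + 1.76
          = 6.02*8 + 1.76
          = 49.92 dB

Step 2 — oversampling processing gain:
G = 10*log10(OSR) = 10*log10(64) = 18.06 dB

Step 3 — total:
SQNR_total = 49.92 + 18.06 = 67.98 dB

Base SQNR = 49.92 dB; oversampled SQNR = 67.98 dB


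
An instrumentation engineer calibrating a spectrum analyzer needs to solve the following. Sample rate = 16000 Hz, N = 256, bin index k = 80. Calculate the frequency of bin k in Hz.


Frequency of DFT bin k:
f_k = k * fs / N
    = 80 * 16000 / 256
    = 1280000 / 256
    = 5000.0 Hz

5000.0 Hz


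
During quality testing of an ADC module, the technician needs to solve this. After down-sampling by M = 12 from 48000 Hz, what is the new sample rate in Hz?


Decimation reduces the sample rate:
fs_out = fs_in / M
       = 48000 / 12
       = 4000.0 Hz

4000.0 Hz


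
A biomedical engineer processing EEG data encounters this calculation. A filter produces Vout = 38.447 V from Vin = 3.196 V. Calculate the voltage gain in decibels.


Voltage gain in dB:
G = 20 * log10(Vout / Vin)
  = 20 * log10(38.447 / 3.196)
  = 20 * log10(12.029725)
  = 20 * 1.080256
  = 21.61 dB

21.61 dB


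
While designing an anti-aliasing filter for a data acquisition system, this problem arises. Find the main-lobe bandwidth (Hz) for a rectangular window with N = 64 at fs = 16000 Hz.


Main lobe width for a rectangular window:
Width = 2 * fs / N
      = 2 * 16000 / 64
      = 32000 / 64
      = 500.0 Hz

500.0 Hz


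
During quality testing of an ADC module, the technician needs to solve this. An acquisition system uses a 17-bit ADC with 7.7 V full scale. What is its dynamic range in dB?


Dynamic range from full-scale to LSB:
V_min = V_max / 2^bits = 7.7 / 2^17
DR = 20 * log10(V_max / V_min)
   = 20 * log10(2^17)
   = 20 * 17 * log10(2)
   = 102.35 dB

102.35 dB


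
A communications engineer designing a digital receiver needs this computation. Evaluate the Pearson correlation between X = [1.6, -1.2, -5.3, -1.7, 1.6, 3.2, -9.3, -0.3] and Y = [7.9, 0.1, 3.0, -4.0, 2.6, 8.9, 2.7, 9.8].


Pearson correlation coefficient (population):
r = cov(X,Y) / (std(X) * std(Y))
Mean X = -1.425, Mean Y = 3.875
Cov(X,Y) = 6.523125
Std(X) = 3.842444, Std(Y) = 4.424294
r = 0.3837

0.3837


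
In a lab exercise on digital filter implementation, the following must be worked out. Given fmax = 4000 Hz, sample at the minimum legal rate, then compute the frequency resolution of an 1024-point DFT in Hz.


Step 1 — Nyquist sampling rate:
fs = 2 * fmax = 2 * 4000 = 8000 Hz

Step 2 — DFT bin spacing:
df = fs / N = 8000 / 1024 = 7.8125 Hz

7.8125 Hz


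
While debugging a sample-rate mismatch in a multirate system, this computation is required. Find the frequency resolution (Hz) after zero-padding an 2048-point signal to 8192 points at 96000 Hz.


Frequency resolution after zero-padding:
N_padded = 2048 * 4 = 8192
df = fs / N_padded
   = 96000 / 8192
   = 11.7188 Hz

11.7188 Hz


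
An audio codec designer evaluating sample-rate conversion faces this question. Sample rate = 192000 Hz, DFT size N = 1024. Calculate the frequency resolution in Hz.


DFT frequency resolution:
df = fs / N
   = 192000 / 1024
   = 187.5 Hz

187.5 Hz


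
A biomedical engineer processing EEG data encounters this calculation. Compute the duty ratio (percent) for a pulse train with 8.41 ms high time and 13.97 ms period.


Duty cycle as a percentage:
DC = (t_on / T) * 100
   = (8.41 / 13.97) * 100
   = 0.602004 * 100
   = 60.2 %

60.2 %


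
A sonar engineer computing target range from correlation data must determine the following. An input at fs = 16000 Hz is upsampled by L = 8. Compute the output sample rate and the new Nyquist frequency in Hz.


Step 1 — output sample rate after interpolation by L:
fs_out = L * fs_in = 8 * 16000 = 128000 Hz

Step 2 — Nyquist frequency of the output stream:
f_Nyq = fs_out / 2 = 128000 / 2 = 64000.0 Hz

fs_out = 128000 Hz; f_Nyquist = 64000.0 Hz


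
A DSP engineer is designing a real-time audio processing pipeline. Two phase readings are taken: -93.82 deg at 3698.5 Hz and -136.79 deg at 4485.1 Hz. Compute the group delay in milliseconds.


Group delay from phase difference:
tau = -d(phi)/d(omega)
d(phi) = -42.97 deg = -0.749968 rad
d(omega) = 2*pi*(4485.1 - 3698.5) = 4942.3536 rad/s
tau = -(-0.749968) / 4942.3536
    = 0.1517 ms

0.1517 ms


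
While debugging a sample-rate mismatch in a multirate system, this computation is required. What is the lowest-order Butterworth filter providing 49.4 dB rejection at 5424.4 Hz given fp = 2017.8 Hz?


Butterworth filter order formula:
n = log10(10^(A/10) - 1) / (2 * log10(f_stop/f_pass))
10^(49.4/10) - 1 = 87095.359
f_stop/f_pass = 5424.4 / 2017.8 = 2.6883
n = 5.7512 -> ceil = 6

6


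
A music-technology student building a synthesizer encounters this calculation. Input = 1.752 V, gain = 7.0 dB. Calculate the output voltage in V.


Output voltage from dB gain:
V_out = V_in * 10^(gain_dB / 20)
      = 1.752 * 10^(7.0 / 20)
      = 1.752 * 2.238721
      = 3.9222 V

3.9222 V


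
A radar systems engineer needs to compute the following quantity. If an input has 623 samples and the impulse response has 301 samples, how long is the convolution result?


Linear convolution output length:
L = N + M - 1
  = 623 + 301 - 1
  = 923 samples

923


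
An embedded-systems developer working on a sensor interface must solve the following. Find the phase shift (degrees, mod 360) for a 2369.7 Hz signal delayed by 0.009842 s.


Phase shift from frequency and time delay:
phi = 360 * f * t_delay
    = 360 * 2369.7 * 0.009842
    = 8396.13 degrees
    mod 360 = 116.13 degrees

116.13 degrees


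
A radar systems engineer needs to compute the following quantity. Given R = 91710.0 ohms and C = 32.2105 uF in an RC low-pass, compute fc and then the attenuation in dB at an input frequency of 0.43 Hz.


Step 1 — cutoff frequency:
fc = 1 / (2*pi*R*C)
C = 32.2105 uF = 3.22105e-05 F
fc = 1 / (2*pi*91710.0*3.22105e-05)
   = 0.0538773 Hz

Step 2 — magnitude at f = 0.43 Hz:
|H(f)| = 1 / sqrt(1 + (f/fc)^2)
f/fc = 0.43 / 0.0538773 = 7.981098
|H| = 1 / sqrt(1 + 63.697925) = 0.124324
|H|_dB = 20*log10(0.124324) = -18.11 dB

fc = 0.0538773 Hz; |H(0.43 Hz)| = -18.11 dB


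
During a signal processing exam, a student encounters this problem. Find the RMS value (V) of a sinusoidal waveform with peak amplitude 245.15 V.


RMS voltage for a sinusoidal waveform:
V_rms = V_peak / sqrt(2)
      = 245.15 / 1.414214
      = 173.347 V

173.347 V


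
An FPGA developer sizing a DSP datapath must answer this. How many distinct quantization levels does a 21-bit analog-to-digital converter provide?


Number of quantization levels = 2^N
= 2^21
= 2097152

2097152


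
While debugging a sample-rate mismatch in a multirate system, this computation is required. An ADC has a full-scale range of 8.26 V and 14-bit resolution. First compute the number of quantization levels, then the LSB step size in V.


Step 1 — number of quantization levels:
L = 2^N = 2^14 = 16384

Step 2 — LSB step size:
delta = Vfs / L
      = 8.26 / 16384
      = 0.00050415 V

Levels = 16384; step size = 0.00050415 V


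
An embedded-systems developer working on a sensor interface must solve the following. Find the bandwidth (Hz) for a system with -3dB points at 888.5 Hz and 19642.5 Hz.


Bandwidth is the difference of -3dB frequencies:
BW = f_high - f_low
   = 19642.5 - 888.5
   = 18754.0 Hz

18754.0 Hz


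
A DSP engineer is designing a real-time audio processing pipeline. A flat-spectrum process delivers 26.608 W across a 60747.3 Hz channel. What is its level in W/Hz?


Power spectral density:
PSD = P / BW
    = 26.608 / 60747.3
    = 0.00043801 W/Hz

0.00043801 W/Hz


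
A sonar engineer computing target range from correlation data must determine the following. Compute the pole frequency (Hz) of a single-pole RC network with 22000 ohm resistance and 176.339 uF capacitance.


Cutoff frequency of a first-order RC filter:
fc = 1 / (2 * pi * R * C)
C = 176.339 uF = 0.000176339 F
fc = 1 / (2 * pi * 22000 * 0.000176339)
   = 1 / 24.37535350542
   = 0.041025 Hz

0.041025 Hz


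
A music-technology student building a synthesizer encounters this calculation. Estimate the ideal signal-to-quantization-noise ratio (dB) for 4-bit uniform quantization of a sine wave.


Theoretical SNR for a full-scale sinusoid:
SNR = 6.02 * N + 1.76
    = 6.02 * 4 + 1.76
    = 24.08 + 1.76
    = 25.84 dB

25.84 dB


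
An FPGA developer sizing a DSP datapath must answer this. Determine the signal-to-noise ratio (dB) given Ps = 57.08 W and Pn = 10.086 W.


SNR in decibels:
SNR = 10 * log10(Ps / Pn)
    = 10 * log10(57.08 / 10.086)
    = 10 * log10(5.6593)
    = 10 * 0.7528
    = 7.53 dB

7.53 dB


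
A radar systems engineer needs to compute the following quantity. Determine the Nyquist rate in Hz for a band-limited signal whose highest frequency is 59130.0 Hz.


The Nyquist rate is twice the maximum frequency component.
fs_min = 2 * fmax
      = 2 * 59130.0
      = 118260.0 Hz

118260.0


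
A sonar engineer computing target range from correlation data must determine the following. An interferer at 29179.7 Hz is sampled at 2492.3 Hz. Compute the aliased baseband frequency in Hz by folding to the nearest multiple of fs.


Compute the nearest integer multiple of fs to the signal:
n = round(29179.7 / 2492.3) = 12
f_alias = |29179.7 - 12 * 2492.3|
        = |29179.7 - 29907.6|
        = 727.9 Hz

727.9


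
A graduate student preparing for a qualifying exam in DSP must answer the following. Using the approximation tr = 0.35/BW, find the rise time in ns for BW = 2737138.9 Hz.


Rise time from bandwidth relationship:
tr = 0.35 / BW
   = 0.35 / 2737138.9
   = 1.278707485e-07 s
   = 127.8707 ns

127.8707 ns


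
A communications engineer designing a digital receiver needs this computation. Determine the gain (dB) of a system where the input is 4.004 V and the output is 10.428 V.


Voltage gain in dB:
G = 20 * log10(Vout / Vin)
  = 20 * log10(10.428 / 4.004)
  = 20 * log10(2.604396)
  = 20 * 0.415707
  = 8.31 dB

8.31 dB


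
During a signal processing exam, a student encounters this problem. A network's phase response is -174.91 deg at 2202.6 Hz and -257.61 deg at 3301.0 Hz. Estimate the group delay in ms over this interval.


Group delay from phase difference:
tau = -d(phi)/d(omega)
d(phi) = -82.7 deg = -1.443387 rad
d(omega) = 2*pi*(3301.0 - 2202.6) = 6901.4507 rad/s
tau = -(-1.443387) / 6901.4507
    = 0.2091 ms

0.2091 ms


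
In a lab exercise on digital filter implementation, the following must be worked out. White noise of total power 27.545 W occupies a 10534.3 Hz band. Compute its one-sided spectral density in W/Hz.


Power spectral density:
PSD = P / BW
    = 27.545 / 10534.3
    = 0.00261479 W/Hz

0.00261479 W/Hz


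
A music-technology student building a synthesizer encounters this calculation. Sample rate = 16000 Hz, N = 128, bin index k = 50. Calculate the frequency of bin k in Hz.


Frequency of DFT bin k:
f_k = k * fs / N
    = 50 * 16000 / 128
    = 800000 / 128
    = 6250.0 Hz

6250.0 Hz


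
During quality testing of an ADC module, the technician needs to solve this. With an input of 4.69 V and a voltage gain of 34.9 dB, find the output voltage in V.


Output voltage from dB gain:
V_out = V_in * 10^(gain_dB / 20)
      = 4.69 * 10^(34.9 / 20)
      = 4.69 * 55.590426
      = 260.7191 V

260.7191 V


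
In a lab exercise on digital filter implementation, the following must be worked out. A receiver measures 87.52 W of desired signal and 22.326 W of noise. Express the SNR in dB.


SNR in decibels:
SNR = 10 * log10(Ps / Pn)
    = 10 * log10(87.52 / 22.326)
    = 10 * log10(3.9201)
    = 10 * 0.5933
    = 5.93 dB

5.93 dB


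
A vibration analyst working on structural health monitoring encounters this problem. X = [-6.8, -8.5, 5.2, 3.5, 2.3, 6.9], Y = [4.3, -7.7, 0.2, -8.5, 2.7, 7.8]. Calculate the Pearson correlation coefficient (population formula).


Pearson correlation coefficient (population):
r = cov(X,Y) / (std(X) * std(Y))
Mean X = 0.4333, Mean Y = -0.2
Cov(X,Y) = 11.341667
Std(X) = 5.909785, Std(Y) = 6.027161
r = 0.3184

0.3184


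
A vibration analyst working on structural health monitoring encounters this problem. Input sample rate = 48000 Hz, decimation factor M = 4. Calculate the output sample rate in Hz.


Decimation reduces the sample rate:
fs_out = fs_in / M
       = 48000 / 4
       = 12000.0 Hz

12000.0 Hz


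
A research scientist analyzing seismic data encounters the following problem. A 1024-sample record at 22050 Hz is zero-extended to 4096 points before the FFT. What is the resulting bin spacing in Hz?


Frequency resolution after zero-padding:
N_padded = 1024 * 4 = 4096
df = fs / N_padded
   = 22050 / 4096
   = 5.3833 Hz

5.3833 Hz


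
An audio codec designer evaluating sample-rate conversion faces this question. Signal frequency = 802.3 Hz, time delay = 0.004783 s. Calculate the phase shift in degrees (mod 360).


Phase shift from frequency and time delay:
phi = 360 * f * t_delay
    = 360 * 802.3 * 0.004783
    = 1381.46 degrees
    mod 360 = 301.46 degrees

301.46 degrees


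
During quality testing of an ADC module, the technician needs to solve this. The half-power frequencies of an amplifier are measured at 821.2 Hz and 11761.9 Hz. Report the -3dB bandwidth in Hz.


Bandwidth is the difference of -3dB frequencies:
BW = f_high - f_low
   = 11761.9 - 821.2
   = 10940.7 Hz

10940.7 Hz


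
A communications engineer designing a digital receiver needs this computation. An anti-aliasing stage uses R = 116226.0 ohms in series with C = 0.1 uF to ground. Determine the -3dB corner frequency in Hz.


Cutoff frequency of a first-order RC filter:
fc = 1 / (2 * pi * R * C)
C = 0.1 uF = 1e-07 F
fc = 1 / (2 * pi * 116226.0 * 1e-07)
   = 1 / 0.073026949551225
   = 13.693575 Hz

13.693575 Hz


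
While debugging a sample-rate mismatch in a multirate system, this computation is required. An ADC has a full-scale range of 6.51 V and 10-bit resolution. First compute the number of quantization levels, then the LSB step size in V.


Step 1 — number of quantization levels:
L = 2^N = 2^10 = 1024

Step 2 — LSB step size:
delta = Vfs / L
      = 6.51 / 1024
      = 0.00635742 V

Levels = 1024; step size = 0.00635742 V


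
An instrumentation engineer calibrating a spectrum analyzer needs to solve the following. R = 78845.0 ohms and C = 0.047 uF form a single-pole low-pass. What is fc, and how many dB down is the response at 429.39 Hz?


Step 1 — cutoff frequency:
fc = 1 / (2*pi*R*C)
C = 0.047 uF = 4.7e-08 F
fc = 1 / (2*pi*78845.0*4.7e-08)
   = 42.9485 Hz

Step 2 — magnitude at f = 429.39 Hz:
|H(f)| = 1 / sqrt(1 + (f/fc)^2)
f/fc = 429.39 / 42.9485 = 9.997788
|H| = 1 / sqrt(1 + 99.955765) = 0.0995255
|H|_dB = 20*log10(0.0995255) = -20.04 dB

fc = 42.9485 Hz; |H(429.39 Hz)| = -20.04 dB


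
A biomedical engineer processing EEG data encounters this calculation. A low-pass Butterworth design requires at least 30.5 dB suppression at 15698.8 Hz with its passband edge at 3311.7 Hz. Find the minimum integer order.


Butterworth filter order formula:
n = log10(10^(A/10) - 1) / (2 * log10(f_stop/f_pass))
10^(30.5/10) - 1 = 1121.0185
f_stop/f_pass = 15698.8 / 3311.7 = 4.7404
n = 2.2562 -> ceil = 3

3
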